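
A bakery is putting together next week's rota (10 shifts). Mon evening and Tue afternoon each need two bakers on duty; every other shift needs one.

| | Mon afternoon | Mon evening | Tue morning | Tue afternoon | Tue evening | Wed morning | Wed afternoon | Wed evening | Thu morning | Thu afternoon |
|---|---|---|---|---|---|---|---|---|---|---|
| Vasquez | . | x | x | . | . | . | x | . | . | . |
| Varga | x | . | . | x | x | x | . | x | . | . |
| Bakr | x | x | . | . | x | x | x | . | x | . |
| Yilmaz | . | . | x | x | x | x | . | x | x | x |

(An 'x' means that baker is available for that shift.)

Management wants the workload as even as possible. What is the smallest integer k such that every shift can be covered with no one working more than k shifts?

With 4 bakers and 12 worker-slots to fill, someone must work at least ⌈12/4⌉ = 3 shifts, so k ≥ 3.
k = 3 works: Mon afternoon→Varga, Mon evening→Vasquez+Bakr, Tue morning→Vasquez, Tue afternoon→Varga+Yilmaz, Tue evening→Bakr, Wed morning→Yilmaz, Wed afternoon→Vasquez, Wed evening→Varga, Thu morning→Bakr, Thu afternoon→Yilmaz.
Loads: Vasquez 3, Varga 3, Bakr 3, Yilmaz 3 — all ≤ 3.

3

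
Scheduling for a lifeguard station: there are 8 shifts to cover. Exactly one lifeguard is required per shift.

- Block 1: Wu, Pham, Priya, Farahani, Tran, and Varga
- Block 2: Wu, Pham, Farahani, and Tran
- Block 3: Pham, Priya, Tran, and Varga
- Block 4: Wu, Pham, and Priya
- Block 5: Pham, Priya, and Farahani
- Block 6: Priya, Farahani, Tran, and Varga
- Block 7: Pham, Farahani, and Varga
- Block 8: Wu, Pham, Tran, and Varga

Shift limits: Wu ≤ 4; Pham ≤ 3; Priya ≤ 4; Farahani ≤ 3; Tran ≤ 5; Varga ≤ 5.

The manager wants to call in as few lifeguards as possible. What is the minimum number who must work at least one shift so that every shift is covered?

8 slots to fill and no one can take more than 5, so at least ⌈8/5⌉ = 2 lifeguards are needed.
Pham and Tran alone can cover everything: Block 1→Tran, Block 2→Tran, Block 3→Tran, Block 4→Pham, Block 5→Pham, Block 6→Tran, Block 7→Pham, Block 8→Tran.

2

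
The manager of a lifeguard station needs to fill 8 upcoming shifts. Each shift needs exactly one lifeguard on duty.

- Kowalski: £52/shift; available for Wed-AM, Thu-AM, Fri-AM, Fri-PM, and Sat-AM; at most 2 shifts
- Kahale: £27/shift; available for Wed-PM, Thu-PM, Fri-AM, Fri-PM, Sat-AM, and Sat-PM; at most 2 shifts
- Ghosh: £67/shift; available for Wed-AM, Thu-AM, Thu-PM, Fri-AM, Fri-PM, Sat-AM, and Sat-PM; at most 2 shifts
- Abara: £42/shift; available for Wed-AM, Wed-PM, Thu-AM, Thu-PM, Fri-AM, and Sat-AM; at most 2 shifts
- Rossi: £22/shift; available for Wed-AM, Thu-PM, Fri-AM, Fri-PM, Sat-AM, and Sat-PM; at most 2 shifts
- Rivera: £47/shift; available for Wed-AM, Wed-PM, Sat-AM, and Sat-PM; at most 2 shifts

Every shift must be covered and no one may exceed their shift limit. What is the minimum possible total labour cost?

Picking the cheapest available lifeguard for each shift independently would cost £201, but that ignores the shift limits.
An optimal schedule: Wed-AM→Rivera, Wed-PM→Kahale, Thu-AM→Abara, Thu-PM→Rossi, Fri-AM→Abara, Fri-PM→Rossi, Sat-AM→Rivera, Sat-PM→Kahale.
Total: 47 + 27 + 42 + 22 + 42 + 22 + 47 + 27 = £276.

£276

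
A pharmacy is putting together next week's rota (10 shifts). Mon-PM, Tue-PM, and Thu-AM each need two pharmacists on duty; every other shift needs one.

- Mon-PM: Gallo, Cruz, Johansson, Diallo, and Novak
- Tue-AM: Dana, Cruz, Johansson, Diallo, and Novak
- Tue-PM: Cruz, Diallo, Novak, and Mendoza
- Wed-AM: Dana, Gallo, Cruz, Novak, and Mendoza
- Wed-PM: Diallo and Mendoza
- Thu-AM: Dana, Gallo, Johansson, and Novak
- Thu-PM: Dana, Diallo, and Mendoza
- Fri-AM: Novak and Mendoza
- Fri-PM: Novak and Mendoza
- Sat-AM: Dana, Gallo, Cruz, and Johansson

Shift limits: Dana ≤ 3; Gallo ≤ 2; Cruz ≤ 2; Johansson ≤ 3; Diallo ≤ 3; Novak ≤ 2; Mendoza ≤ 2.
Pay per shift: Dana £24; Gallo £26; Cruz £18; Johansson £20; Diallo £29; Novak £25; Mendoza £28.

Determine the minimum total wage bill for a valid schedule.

Picking the cheapest available pharmacist for each shift independently would cost £281, but that ignores the shift limits.
An optimal schedule: Mon-PM→Johansson+Gallo, Tue-AM→Johansson, Tue-PM→Cruz+Mendoza, Wed-AM→Dana, Wed-PM→Mendoza, Thu-AM→Johansson+Dana, Thu-PM→Dana, Fri-AM→Novak, Fri-PM→Novak, Sat-AM→Cruz.
Total: 20 + 26 + 20 + 18 + 28 + 24 + 28 + 20 + 24 + 24 + 25 + 25 + 18 = £300.

£300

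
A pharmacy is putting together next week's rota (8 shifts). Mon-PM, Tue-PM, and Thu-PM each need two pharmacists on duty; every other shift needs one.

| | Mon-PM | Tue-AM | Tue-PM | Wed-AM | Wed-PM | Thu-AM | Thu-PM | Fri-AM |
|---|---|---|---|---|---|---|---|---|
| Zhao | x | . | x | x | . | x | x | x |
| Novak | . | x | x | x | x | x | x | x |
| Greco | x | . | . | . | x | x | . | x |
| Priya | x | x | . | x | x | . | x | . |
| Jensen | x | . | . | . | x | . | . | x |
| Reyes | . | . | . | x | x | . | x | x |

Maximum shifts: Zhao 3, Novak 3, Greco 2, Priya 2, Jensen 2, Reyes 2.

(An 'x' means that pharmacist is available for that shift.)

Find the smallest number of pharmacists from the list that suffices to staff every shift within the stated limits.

11 slots to fill and no one can take more than 3, so at least ⌈11/3⌉ = 4 pharmacists are needed.
Any 4 pharmacists together have capacity at most 3+3+2+2 = 10 < 11 slots, so 4 can never suffice.
Zhao, Novak, Greco, Priya, and Jensen alone can cover everything: Mon-PM→Priya+Jensen, Tue-AM→Novak, Tue-PM→Zhao+Novak, Wed-AM→Zhao, Wed-PM→Greco, Thu-AM→Zhao, Thu-PM→Novak+Priya, Fri-AM→Greco.

5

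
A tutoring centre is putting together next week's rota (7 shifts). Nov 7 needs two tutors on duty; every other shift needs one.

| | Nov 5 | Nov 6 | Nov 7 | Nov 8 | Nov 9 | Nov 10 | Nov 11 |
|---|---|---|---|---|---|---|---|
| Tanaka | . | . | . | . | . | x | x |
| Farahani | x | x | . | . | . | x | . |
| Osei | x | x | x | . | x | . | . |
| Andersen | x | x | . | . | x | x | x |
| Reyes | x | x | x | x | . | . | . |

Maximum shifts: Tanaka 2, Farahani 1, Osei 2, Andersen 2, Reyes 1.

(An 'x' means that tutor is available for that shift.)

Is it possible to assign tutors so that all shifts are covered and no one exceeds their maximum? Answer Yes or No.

No

Total capacity is 8 and 8 slots are needed, so capacity alone doesn't rule it out.
Shifts {Nov 7, Nov 8} need 3 worker-slots in total, but the tutors available for any of those shifts (Osei and Reyes) can supply at most 2 among them. So no valid schedule exists.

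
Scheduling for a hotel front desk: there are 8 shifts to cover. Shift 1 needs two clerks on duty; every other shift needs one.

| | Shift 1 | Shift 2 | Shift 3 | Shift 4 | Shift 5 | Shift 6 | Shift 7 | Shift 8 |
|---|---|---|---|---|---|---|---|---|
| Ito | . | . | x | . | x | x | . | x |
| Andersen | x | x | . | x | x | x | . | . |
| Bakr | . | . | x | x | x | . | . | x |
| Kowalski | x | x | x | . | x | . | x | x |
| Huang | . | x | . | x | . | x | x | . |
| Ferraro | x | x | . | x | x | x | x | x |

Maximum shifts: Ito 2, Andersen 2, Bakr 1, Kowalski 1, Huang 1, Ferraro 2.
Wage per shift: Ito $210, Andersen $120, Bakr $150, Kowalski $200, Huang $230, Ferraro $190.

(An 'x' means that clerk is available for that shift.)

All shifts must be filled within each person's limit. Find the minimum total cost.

Picking the cheapest available clerk for each shift independently would cost $1280, but that ignores the shift limits.
An optimal schedule: Shift 1→Andersen+Kowalski, Shift 2→Andersen, Shift 3→Ito, Shift 4→Bakr, Shift 5→Ferraro, Shift 6→Ito, Shift 7→Huang, Shift 8→Ferraro.
Total: 120 + 200 + 120 + 210 + 150 + 190 + 210 + 230 + 190 = $1620.

$1620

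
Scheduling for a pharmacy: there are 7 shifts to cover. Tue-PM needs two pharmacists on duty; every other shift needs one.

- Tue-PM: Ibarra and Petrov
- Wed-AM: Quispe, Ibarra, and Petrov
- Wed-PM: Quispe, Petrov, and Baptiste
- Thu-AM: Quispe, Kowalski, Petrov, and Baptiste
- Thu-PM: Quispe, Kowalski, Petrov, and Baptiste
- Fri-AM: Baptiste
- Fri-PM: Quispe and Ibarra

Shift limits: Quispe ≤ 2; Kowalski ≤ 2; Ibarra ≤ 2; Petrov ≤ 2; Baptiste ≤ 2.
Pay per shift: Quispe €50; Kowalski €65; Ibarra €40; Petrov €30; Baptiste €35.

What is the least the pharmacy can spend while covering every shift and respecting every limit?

Tue-PM can only be covered by Ibarra and Petrov, so that assignment is forced.
Fri-AM can only be covered by Baptiste, so that assignment is forced.
Picking the cheapest available pharmacist for each shift independently would cost €265, but that ignores the shift limits.
An optimal schedule: Tue-PM→Petrov+Ibarra, Wed-AM→Petrov, Wed-PM→Baptiste, Thu-AM→Quispe, Thu-PM→Quispe, Fri-AM→Baptiste, Fri-PM→Ibarra.
Total: 30 + 40 + 30 + 35 + 50 + 50 + 35 + 40 = €310.

€310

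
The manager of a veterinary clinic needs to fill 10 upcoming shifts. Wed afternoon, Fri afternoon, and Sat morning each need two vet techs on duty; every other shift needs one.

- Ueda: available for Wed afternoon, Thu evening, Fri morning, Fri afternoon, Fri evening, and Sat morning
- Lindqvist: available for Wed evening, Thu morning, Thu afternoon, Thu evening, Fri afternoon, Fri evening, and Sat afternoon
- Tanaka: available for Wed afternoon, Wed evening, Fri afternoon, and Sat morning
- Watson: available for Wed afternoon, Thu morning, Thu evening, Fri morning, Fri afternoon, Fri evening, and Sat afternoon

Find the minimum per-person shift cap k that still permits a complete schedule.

With 4 vet techs and 13 worker-slots to fill, someone must work at least ⌈13/4⌉ = 4 shifts, so k ≥ 4.
k = 4 works: Wed afternoon→Ueda+Tanaka, Wed evening→Lindqvist, Thu morning→Lindqvist, Thu afternoon→Lindqvist, Thu evening→Ueda, Fri morning→Ueda, Fri afternoon→Tanaka+Watson, Fri evening→Watson, Sat morning→Ueda+Tanaka, Sat afternoon→Lindqvist.
Loads: Ueda 4, Lindqvist 4, Tanaka 3, Watson 2 — all ≤ 4.

4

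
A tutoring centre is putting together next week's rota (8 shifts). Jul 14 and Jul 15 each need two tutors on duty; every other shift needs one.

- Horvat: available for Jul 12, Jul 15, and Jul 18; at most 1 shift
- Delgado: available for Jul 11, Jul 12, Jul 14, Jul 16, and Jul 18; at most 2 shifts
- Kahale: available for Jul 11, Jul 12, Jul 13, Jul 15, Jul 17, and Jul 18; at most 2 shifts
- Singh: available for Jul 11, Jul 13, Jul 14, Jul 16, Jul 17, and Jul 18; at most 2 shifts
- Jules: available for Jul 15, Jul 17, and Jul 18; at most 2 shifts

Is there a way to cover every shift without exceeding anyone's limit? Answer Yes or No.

No

Total capacity is 1+2+2+2+2 = 9 but 10 worker-slots are needed — infeasible.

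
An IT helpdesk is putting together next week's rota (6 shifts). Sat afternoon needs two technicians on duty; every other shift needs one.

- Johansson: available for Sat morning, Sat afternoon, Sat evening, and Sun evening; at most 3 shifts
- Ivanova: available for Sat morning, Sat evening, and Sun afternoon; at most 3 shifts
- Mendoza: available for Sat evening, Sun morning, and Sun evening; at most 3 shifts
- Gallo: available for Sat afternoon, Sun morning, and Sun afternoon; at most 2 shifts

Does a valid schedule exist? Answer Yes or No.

Sat afternoon can only be covered by Johansson and Gallo, so that assignment is forced.
One valid schedule: Sat morning→Johansson, Sat afternoon→Johansson+Gallo, Sat evening→Ivanova, Sun morning→Mendoza, Sun afternoon→Ivanova, Sun evening→Johansson.
Loads: Johansson 3/3, Ivanova 2/3, Mendoza 1/3, Gallo 1/2 — all within limits.

Yes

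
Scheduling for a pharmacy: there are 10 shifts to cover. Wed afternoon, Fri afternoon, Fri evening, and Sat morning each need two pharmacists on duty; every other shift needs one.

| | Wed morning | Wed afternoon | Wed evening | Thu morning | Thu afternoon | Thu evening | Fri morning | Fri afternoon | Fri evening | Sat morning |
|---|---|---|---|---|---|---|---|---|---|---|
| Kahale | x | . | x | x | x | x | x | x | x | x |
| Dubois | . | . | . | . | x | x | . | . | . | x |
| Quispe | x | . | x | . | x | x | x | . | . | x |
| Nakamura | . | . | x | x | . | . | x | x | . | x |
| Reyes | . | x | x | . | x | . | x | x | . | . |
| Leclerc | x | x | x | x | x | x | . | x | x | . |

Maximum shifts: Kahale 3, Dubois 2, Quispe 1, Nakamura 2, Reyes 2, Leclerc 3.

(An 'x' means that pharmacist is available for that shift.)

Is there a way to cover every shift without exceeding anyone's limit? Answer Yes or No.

No

Total capacity is 3+2+1+2+2+3 = 13 but 14 worker-slots are needed — infeasible.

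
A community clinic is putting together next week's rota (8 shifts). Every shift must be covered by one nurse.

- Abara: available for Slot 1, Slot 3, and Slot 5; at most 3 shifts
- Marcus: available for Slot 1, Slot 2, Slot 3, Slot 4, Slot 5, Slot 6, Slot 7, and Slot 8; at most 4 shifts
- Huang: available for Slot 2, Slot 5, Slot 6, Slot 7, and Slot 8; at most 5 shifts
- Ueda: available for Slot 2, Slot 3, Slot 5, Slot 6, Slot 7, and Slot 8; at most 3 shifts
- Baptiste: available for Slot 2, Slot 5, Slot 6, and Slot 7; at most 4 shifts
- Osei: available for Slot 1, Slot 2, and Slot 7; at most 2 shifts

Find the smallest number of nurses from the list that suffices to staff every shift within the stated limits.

8 slots to fill and no one can take more than 5, so at least ⌈8/5⌉ = 2 nurses are needed.
Marcus and Huang alone can cover everything: Slot 1→Marcus, Slot 2→Marcus, Slot 3→Marcus, Slot 4→Marcus, Slot 5→Huang, Slot 6→Huang, Slot 7→Huang, Slot 8→Huang.

2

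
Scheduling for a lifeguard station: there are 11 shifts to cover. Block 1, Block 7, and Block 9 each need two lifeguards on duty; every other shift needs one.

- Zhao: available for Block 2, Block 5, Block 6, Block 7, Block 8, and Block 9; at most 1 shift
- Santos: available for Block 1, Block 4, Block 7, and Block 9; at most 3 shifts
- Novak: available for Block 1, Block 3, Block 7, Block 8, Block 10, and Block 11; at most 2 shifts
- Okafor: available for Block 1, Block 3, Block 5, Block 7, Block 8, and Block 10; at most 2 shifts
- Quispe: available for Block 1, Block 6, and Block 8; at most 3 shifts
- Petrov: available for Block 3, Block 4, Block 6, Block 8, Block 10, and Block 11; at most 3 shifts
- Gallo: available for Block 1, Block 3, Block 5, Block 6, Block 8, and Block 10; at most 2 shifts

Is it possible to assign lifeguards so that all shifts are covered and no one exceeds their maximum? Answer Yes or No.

Total capacity is 16 and 14 slots are needed, so capacity alone doesn't rule it out.
Shifts {Block 2, Block 9} need 3 worker-slots in total, but the lifeguards available for any of those shifts (Zhao and Santos) can supply at most 2 among them. So no valid schedule exists.

No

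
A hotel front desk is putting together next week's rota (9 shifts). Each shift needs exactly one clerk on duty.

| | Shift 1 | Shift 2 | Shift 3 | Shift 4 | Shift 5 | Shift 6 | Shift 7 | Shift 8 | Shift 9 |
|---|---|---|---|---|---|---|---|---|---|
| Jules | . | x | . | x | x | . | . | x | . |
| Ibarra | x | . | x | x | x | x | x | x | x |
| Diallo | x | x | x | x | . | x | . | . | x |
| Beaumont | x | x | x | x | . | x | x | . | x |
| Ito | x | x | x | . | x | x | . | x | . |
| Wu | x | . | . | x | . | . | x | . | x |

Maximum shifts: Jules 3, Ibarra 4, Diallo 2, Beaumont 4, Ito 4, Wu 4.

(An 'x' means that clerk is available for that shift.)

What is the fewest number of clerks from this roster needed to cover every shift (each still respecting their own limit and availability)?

3

9 slots to fill and no one can take more than 4, so at least ⌈9/4⌉ = 3 clerks are needed.
Jules, Ibarra, and Diallo alone can cover everything: Shift 1→Ibarra, Shift 2→Jules, Shift 3→Ibarra, Shift 4→Diallo, Shift 5→Jules, Shift 6→Ibarra, Shift 7→Ibarra, Shift 8→Jules, Shift 9→Diallo.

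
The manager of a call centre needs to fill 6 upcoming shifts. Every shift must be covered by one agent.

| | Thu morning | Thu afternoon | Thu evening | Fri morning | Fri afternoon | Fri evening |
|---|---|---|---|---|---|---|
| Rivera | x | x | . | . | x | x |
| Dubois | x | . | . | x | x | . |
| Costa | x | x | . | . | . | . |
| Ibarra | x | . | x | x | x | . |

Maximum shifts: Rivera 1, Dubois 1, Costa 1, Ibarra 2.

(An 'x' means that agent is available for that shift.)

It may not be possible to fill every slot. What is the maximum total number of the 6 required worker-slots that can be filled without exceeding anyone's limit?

5

Total capacity across all agents is 1+1+1+2 = 5, and 6 slots are needed, so at most 5 can be filled.
An assignment achieving 5: Thu afternoon→Costa, Thu evening→Ibarra, Fri morning→Dubois, Fri afternoon→Ibarra, Fri evening→Rivera.
Loads: Rivera 1/1, Dubois 1/1, Costa 1/1, Ibarra 2/2.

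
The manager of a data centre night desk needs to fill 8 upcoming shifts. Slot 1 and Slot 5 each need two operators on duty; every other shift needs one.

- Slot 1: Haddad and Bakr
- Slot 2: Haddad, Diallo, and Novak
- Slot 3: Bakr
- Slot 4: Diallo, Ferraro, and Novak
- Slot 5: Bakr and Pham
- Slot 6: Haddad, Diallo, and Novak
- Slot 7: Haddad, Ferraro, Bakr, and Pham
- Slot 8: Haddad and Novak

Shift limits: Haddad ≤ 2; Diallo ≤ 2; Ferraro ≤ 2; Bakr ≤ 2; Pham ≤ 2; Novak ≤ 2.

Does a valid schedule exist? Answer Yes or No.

Total capacity is 12 and 10 slots are needed, so capacity alone doesn't rule it out.
Shifts {Slot 1, Slot 3, Slot 5} need 5 worker-slots in total, but the operators available for any of those shifts (Haddad, Bakr, and Pham) can supply at most 4 among them. So no valid schedule exists.

No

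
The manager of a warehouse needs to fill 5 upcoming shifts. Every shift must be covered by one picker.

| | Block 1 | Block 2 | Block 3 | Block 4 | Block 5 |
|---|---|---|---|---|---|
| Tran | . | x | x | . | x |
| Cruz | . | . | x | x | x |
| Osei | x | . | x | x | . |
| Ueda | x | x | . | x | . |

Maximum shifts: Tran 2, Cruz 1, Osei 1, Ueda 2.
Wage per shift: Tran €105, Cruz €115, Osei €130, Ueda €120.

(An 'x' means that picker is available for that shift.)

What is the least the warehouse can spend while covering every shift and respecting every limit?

Picking the cheapest available picker for each shift independently would cost €550, but that ignores the shift limits.
An optimal schedule: Block 1→Ueda, Block 2→Tran, Block 3→Cruz, Block 4→Ueda, Block 5→Tran.
Total: 120 + 105 + 115 + 120 + 105 = €565.

€565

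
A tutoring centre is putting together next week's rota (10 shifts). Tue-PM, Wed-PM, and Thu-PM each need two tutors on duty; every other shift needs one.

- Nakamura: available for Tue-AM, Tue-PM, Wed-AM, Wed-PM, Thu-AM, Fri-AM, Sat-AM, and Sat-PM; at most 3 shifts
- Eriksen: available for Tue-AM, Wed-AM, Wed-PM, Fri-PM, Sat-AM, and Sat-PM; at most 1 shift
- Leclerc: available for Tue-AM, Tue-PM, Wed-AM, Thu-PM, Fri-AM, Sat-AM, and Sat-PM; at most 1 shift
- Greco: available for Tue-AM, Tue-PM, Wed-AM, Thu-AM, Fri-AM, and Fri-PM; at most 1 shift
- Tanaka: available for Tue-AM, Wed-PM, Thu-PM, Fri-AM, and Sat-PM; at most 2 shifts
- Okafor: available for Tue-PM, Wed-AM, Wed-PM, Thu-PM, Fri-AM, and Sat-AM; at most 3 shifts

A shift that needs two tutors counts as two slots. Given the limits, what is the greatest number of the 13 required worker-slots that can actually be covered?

Total capacity across all tutors is 3+1+1+1+2+3 = 11, and 13 slots are needed, so at most 11 can be filled.
An assignment achieving 11: Tue-PM→Nakamura+Greco, Wed-AM→Okafor, Wed-PM→Nakamura+Tanaka, Thu-AM→Nakamura, Thu-PM→Leclerc+Tanaka, Fri-AM→Okafor, Fri-PM→Eriksen, Sat-AM→Okafor.
Loads: Nakamura 3/3, Eriksen 1/1, Leclerc 1/1, Greco 1/1, Tanaka 2/2, Okafor 3/3.

11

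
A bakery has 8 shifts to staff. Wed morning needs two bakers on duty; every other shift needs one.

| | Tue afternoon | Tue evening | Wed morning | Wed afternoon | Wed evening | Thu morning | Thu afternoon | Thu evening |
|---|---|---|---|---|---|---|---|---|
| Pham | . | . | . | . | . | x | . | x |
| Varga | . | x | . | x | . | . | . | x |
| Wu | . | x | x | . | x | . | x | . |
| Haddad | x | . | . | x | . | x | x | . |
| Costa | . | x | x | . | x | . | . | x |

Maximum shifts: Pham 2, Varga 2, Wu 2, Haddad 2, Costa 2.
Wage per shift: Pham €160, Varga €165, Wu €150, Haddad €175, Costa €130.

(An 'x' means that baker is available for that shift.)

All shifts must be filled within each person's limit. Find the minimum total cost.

€1385

Tue afternoon can only be covered by Haddad, so that assignment is forced.
Wed morning can only be covered by Wu and Costa, so that assignment is forced.
Picking the cheapest available baker for each shift independently would cost €1320, but that ignores the shift limits.
An optimal schedule: Tue afternoon→Haddad, Tue evening→Varga, Wed morning→Costa+Wu, Wed afternoon→Varga, Wed evening→Costa, Thu morning→Pham, Thu afternoon→Wu, Thu evening→Pham.
Total: 175 + 165 + 130 + 150 + 165 + 130 + 160 + 150 + 160 = €1385.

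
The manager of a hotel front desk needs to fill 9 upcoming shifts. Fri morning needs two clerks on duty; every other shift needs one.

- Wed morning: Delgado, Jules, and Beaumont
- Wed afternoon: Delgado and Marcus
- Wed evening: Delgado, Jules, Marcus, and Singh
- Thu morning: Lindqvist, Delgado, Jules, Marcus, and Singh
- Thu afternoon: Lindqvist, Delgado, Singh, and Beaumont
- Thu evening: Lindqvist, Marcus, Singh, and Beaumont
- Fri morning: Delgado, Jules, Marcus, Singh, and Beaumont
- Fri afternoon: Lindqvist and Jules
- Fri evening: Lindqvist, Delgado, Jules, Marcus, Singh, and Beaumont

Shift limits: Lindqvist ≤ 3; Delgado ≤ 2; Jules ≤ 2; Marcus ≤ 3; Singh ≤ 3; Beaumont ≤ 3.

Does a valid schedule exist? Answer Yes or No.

One valid schedule: Wed morning→Delgado, Wed afternoon→Delgado, Wed evening→Jules, Thu morning→Jules, Thu afternoon→Lindqvist, Thu evening→Lindqvist, Fri morning→Marcus+Singh, Fri afternoon→Lindqvist, Fri evening→Marcus.
Loads: Lindqvist 3/3, Delgado 2/2, Jules 2/2, Marcus 2/3, Singh 1/3, Beaumont 0/3 — all within limits.

Yes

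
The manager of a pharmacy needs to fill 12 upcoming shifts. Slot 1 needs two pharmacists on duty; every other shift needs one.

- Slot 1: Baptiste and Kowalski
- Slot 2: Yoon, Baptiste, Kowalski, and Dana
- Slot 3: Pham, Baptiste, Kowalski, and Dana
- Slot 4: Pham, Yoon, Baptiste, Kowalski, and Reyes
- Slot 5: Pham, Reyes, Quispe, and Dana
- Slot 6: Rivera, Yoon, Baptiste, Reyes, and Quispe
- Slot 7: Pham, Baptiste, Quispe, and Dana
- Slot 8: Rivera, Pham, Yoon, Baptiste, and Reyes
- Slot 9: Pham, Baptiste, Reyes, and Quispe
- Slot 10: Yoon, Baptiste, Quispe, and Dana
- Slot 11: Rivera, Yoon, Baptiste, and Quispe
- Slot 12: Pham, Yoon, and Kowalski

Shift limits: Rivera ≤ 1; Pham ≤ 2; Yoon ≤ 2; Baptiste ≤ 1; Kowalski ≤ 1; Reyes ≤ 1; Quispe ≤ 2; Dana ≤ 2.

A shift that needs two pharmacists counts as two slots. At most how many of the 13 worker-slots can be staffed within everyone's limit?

12

Total capacity across all pharmacists is 1+2+2+1+1+1+2+2 = 12, and 13 slots are needed, so at most 12 can be filled.
An assignment achieving 12: Slot 1→Baptiste+Kowalski, Slot 2→Yoon, Slot 3→Pham, Slot 4→Yoon, Slot 5→Reyes, Slot 6→Quispe, Slot 7→Dana, Slot 9→Quispe, Slot 10→Dana, Slot 11→Rivera, Slot 12→Pham.
Loads: Rivera 1/1, Pham 2/2, Yoon 2/2, Baptiste 1/1, Kowalski 1/1, Reyes 1/1, Quispe 2/2, Dana 2/2.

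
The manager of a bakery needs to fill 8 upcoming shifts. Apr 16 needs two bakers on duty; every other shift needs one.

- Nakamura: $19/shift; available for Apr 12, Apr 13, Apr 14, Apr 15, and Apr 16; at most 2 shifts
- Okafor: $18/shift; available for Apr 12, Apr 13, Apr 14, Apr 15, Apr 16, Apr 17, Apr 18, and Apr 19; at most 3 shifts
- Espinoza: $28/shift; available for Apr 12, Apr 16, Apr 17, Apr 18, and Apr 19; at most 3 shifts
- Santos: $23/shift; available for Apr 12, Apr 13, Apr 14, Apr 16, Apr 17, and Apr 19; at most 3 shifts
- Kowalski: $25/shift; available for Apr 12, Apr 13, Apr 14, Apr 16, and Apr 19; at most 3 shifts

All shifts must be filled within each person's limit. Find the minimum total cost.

Picking the cheapest available baker for each shift independently would cost $163, but that ignores the shift limits.
An optimal schedule: Apr 12→Santos, Apr 13→Nakamura, Apr 14→Nakamura, Apr 15→Okafor, Apr 16→Santos+Kowalski, Apr 17→Okafor, Apr 18→Okafor, Apr 19→Santos.
Total: 23 + 19 + 19 + 18 + 23 + 25 + 18 + 18 + 23 = $186.

$186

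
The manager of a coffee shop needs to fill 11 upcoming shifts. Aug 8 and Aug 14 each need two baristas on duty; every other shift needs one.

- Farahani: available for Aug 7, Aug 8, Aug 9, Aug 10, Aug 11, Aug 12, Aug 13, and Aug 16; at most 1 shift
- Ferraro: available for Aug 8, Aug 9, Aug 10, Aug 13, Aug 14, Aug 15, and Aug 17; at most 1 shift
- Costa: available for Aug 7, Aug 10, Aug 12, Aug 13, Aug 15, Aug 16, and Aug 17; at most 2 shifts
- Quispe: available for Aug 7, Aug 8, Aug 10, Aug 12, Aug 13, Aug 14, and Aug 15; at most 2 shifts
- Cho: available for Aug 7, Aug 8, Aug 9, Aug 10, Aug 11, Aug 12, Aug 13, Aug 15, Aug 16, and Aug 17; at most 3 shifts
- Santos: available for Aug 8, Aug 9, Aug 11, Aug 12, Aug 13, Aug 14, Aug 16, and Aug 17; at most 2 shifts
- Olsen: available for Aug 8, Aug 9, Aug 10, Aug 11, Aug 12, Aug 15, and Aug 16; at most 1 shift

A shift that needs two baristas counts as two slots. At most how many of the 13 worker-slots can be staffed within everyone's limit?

12

Total capacity across all baristas is 1+1+2+2+3+2+1 = 12, and 13 slots are needed, so at most 12 can be filled.
An assignment achieving 12: Aug 7→Farahani, Aug 8→Quispe+Santos, Aug 9→Cho, Aug 10→Olsen, Aug 11→Cho, Aug 12→Santos, Aug 14→Ferraro+Quispe, Aug 15→Costa, Aug 16→Cho, Aug 17→Costa.
Loads: Farahani 1/1, Ferraro 1/1, Costa 2/2, Quispe 2/2, Cho 3/3, Santos 2/2, Olsen 1/1.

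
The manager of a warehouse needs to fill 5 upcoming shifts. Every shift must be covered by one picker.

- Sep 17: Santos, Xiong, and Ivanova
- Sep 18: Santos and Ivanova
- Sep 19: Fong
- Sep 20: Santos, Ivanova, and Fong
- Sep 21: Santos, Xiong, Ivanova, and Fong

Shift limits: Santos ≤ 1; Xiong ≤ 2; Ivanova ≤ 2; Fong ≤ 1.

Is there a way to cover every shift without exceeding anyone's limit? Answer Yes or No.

Yes

Sep 19 can only be covered by Fong, so that assignment is forced.
One valid schedule: Sep 17→Xiong, Sep 18→Santos, Sep 19→Fong, Sep 20→Ivanova, Sep 21→Xiong.
Loads: Santos 1/1, Xiong 2/2, Ivanova 1/2, Fong 1/1 — all within limits.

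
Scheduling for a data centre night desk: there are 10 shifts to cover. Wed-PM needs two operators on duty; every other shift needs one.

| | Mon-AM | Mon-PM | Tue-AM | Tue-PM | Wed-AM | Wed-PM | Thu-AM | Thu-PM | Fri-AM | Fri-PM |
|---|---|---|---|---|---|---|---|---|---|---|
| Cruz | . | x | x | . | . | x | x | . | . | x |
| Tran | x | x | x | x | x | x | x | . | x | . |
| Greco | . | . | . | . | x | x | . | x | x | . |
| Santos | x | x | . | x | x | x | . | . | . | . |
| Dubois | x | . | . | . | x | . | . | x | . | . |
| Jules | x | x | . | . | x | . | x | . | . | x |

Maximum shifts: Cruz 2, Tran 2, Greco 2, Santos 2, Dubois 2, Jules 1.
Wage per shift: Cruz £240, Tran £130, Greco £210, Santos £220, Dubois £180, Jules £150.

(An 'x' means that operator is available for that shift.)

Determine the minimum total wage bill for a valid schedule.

£2110

Picking the cheapest available operator for each shift independently would cost £1580, but that ignores the shift limits.
An optimal schedule: Mon-AM→Dubois, Mon-PM→Santos, Tue-AM→Cruz, Tue-PM→Tran, Wed-AM→Dubois, Wed-PM→Greco+Santos, Thu-AM→Jules, Thu-PM→Greco, Fri-AM→Tran, Fri-PM→Cruz.
Total: 180 + 220 + 240 + 130 + 180 + 210 + 220 + 150 + 210 + 130 + 240 = £2110.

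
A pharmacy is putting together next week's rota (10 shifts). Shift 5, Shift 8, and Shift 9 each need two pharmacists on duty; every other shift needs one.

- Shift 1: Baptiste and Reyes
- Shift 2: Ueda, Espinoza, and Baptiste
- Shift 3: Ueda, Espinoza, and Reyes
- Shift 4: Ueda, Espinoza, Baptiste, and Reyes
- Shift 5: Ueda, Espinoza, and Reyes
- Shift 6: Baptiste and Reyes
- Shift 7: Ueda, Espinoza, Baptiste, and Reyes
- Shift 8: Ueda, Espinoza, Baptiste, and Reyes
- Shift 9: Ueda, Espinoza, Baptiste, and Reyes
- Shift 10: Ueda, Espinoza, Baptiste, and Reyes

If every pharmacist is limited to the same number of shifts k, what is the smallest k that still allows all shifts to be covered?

With 4 pharmacists and 13 worker-slots to fill, someone must work at least ⌈13/4⌉ = 4 shifts, so k ≥ 4.
k = 4 works: Shift 1→Baptiste, Shift 2→Ueda, Shift 3→Ueda, Shift 4→Ueda, Shift 5→Ueda+Espinoza, Shift 6→Baptiste, Shift 7→Espinoza, Shift 8→Espinoza+Baptiste, Shift 9→Baptiste+Reyes, Shift 10→Espinoza.
Loads: Ueda 4, Espinoza 4, Baptiste 4, Reyes 1 — all ≤ 4.

4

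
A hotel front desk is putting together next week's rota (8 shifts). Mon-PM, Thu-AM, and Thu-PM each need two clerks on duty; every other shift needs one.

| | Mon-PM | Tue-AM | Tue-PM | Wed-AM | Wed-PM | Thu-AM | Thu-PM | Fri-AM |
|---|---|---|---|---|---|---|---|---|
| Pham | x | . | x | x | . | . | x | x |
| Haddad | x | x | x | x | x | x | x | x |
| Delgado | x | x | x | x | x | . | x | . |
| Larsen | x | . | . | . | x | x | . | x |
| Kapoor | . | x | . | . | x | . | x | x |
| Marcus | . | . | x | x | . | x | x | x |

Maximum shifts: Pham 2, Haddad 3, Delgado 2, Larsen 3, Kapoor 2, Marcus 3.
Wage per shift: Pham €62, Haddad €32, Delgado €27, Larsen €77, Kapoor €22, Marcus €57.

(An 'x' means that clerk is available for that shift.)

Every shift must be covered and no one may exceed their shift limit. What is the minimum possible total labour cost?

€427

Picking the cheapest available clerk for each shift independently would cost €317, but that ignores the shift limits.
An optimal schedule: Mon-PM→Haddad+Pham, Tue-AM→Kapoor, Tue-PM→Delgado, Wed-AM→Delgado, Wed-PM→Kapoor, Thu-AM→Haddad+Marcus, Thu-PM→Haddad+Marcus, Fri-AM→Marcus.
Total: 32 + 62 + 22 + 27 + 27 + 22 + 32 + 57 + 32 + 57 + 57 = €427.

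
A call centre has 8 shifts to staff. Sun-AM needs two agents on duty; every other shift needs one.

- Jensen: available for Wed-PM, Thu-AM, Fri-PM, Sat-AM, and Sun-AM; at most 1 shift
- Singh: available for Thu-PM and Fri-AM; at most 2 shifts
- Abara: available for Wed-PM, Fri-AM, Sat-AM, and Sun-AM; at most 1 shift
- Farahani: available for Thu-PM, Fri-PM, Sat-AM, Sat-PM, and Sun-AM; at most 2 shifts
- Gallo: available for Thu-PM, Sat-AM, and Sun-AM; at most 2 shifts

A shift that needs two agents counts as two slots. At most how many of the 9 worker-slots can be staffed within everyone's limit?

8

Total capacity across all agents is 1+2+1+2+2 = 8, and 9 slots are needed, so at most 8 can be filled.
An assignment achieving 8: Wed-PM→Abara, Thu-AM→Jensen, Thu-PM→Singh, Fri-AM→Singh, Fri-PM→Farahani, Sat-AM→Gallo, Sat-PM→Farahani, Sun-AM→Gallo.
Loads: Jensen 1/1, Singh 2/2, Abara 1/1, Farahani 2/2, Gallo 2/2.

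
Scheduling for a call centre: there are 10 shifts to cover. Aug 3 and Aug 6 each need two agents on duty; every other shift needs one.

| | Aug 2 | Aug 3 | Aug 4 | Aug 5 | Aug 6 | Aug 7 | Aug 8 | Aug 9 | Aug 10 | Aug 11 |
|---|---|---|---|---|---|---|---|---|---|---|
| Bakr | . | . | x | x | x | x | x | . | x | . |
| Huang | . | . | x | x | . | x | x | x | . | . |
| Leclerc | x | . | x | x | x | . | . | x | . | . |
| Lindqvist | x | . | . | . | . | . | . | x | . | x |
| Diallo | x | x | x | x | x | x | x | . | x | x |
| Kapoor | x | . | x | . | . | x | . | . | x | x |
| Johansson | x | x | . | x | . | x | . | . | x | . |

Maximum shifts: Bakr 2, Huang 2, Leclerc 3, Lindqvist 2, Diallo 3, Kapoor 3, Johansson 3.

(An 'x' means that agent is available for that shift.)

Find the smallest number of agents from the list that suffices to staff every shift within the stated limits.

4

12 slots to fill and no one can take more than 3, so at least ⌈12/3⌉ = 4 agents are needed.
Leclerc, Diallo, Kapoor, and Johansson alone can cover everything: Aug 2→Johansson, Aug 3→Diallo+Johansson, Aug 4→Leclerc, Aug 5→Johansson, Aug 6→Leclerc+Diallo, Aug 7→Kapoor, Aug 8→Diallo, Aug 9→Leclerc, Aug 10→Kapoor, Aug 11→Kapoor.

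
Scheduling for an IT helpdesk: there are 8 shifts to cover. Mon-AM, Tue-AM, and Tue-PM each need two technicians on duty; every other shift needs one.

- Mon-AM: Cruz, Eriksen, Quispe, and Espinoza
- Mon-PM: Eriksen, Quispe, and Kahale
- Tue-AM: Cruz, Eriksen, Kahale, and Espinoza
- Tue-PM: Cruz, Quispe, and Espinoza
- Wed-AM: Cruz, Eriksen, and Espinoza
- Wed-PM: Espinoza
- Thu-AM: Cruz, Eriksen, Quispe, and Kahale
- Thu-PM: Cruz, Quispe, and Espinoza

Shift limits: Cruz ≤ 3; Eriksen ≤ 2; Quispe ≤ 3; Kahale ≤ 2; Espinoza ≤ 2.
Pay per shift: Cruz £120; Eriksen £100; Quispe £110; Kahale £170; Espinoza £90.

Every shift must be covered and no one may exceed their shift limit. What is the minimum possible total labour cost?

£1240

Wed-PM can only be covered by Espinoza, so that assignment is forced.
Picking the cheapest available technician for each shift independently would cost £1050, but that ignores the shift limits.
An optimal schedule: Mon-AM→Eriksen+Quispe, Mon-PM→Eriksen, Tue-AM→Kahale+Espinoza, Tue-PM→Cruz+Quispe, Wed-AM→Cruz, Wed-PM→Espinoza, Thu-AM→Quispe, Thu-PM→Cruz.
Total: 100 + 110 + 100 + 170 + 90 + 120 + 110 + 120 + 90 + 110 + 120 = £1240.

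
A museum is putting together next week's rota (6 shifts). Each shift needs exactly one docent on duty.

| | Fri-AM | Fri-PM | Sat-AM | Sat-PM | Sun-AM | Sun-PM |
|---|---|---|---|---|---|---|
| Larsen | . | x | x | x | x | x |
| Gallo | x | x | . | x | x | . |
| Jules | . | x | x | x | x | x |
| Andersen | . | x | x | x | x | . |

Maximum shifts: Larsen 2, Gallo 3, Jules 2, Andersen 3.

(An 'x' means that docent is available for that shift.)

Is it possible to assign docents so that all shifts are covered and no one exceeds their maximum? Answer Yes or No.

Fri-AM can only be covered by Gallo, so that assignment is forced.
One valid schedule: Fri-AM→Gallo, Fri-PM→Gallo, Sat-AM→Larsen, Sat-PM→Gallo, Sun-AM→Jules, Sun-PM→Larsen.
Loads: Larsen 2/2, Gallo 3/3, Jules 1/2, Andersen 0/3 — all within limits.

Yes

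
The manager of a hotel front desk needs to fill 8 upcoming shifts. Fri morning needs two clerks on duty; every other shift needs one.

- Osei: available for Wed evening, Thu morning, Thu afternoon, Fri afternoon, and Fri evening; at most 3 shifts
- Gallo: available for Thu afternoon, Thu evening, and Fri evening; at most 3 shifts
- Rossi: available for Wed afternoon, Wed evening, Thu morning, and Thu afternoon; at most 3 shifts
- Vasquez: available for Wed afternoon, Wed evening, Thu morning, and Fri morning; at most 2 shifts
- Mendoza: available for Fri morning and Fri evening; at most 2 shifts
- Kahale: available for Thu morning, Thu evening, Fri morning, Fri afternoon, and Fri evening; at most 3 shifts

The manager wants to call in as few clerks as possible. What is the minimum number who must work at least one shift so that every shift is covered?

9 slots to fill and no one can take more than 3, so at least ⌈9/3⌉ = 3 clerks are needed.
No set of 3 clerks can cover every shift (each such set leaves at least one shift with no one available or exceeds a cap).
Osei, Gallo, Vasquez, and Mendoza alone can cover everything: Wed afternoon→Vasquez, Wed evening→Osei, Thu morning→Osei, Thu afternoon→Gallo, Thu evening→Gallo, Fri morning→Vasquez+Mendoza, Fri afternoon→Osei, Fri evening→Gallo.

4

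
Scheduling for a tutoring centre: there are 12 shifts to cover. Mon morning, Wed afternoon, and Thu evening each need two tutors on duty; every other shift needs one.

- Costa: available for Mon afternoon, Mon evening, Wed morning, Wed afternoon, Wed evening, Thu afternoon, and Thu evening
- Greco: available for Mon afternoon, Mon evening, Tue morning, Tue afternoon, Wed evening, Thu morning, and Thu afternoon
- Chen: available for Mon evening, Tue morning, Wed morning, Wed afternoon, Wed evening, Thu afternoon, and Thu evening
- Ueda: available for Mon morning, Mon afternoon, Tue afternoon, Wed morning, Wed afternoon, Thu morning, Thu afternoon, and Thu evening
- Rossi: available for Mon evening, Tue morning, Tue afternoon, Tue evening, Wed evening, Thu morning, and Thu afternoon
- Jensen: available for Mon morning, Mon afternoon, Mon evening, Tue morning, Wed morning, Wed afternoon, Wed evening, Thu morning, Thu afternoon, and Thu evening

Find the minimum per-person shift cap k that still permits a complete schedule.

With 6 tutors and 15 worker-slots to fill, someone must work at least ⌈15/6⌉ = 3 shifts, so k ≥ 3.
k = 3 works: Mon morning→Ueda+Jensen, Mon afternoon→Costa, Mon evening→Costa, Tue morning→Greco, Tue afternoon→Greco, Tue evening→Rossi, Wed morning→Costa, Wed afternoon→Chen+Ueda, Wed evening→Chen, Thu morning→Greco, Thu afternoon→Chen, Thu evening→Ueda+Jensen.
Loads: Costa 3, Greco 3, Chen 3, Ueda 3, Rossi 1, Jensen 2 — all ≤ 3.

3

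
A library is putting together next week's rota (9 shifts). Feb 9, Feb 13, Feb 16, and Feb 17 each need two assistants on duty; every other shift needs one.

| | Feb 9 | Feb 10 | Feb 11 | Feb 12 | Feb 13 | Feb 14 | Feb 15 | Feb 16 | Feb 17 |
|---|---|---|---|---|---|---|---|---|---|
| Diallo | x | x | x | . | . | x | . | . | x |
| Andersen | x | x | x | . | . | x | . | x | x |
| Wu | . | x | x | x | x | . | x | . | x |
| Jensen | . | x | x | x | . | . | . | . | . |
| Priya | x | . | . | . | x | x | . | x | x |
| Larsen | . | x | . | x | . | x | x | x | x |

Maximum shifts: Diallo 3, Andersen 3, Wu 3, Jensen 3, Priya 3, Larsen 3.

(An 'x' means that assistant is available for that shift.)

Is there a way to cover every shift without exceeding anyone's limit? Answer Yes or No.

Yes

Feb 13 can only be covered by Wu and Priya, so that assignment is forced.
One valid schedule: Feb 9→Diallo+Andersen, Feb 10→Andersen, Feb 11→Diallo, Feb 12→Wu, Feb 13→Wu+Priya, Feb 14→Diallo, Feb 15→Wu, Feb 16→Andersen+Priya, Feb 17→Priya+Larsen.
Loads: Diallo 3/3, Andersen 3/3, Wu 3/3, Jensen 0/3, Priya 3/3, Larsen 1/3 — all within limits.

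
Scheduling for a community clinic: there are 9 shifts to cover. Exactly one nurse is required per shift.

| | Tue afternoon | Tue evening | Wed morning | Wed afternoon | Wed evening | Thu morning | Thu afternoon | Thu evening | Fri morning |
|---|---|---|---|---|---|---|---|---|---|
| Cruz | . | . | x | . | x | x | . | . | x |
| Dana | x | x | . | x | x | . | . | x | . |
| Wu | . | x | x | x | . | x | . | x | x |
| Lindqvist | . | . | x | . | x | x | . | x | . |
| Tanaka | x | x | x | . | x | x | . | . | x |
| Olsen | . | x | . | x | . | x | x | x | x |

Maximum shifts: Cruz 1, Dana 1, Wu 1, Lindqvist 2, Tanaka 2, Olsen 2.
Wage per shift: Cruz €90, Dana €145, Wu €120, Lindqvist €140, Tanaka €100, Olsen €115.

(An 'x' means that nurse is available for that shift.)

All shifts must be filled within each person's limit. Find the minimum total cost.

Thu afternoon can only be covered by Olsen, so that assignment is forced.
Picking the cheapest available nurse for each shift independently would cost €905, but that ignores the shift limits.
An optimal schedule: Tue afternoon→Dana, Tue evening→Tanaka, Wed morning→Cruz, Wed afternoon→Wu, Wed evening→Lindqvist, Thu morning→Olsen, Thu afternoon→Olsen, Thu evening→Lindqvist, Fri morning→Tanaka.
Total: 145 + 100 + 90 + 120 + 140 + 115 + 115 + 140 + 100 = €1065.

€1065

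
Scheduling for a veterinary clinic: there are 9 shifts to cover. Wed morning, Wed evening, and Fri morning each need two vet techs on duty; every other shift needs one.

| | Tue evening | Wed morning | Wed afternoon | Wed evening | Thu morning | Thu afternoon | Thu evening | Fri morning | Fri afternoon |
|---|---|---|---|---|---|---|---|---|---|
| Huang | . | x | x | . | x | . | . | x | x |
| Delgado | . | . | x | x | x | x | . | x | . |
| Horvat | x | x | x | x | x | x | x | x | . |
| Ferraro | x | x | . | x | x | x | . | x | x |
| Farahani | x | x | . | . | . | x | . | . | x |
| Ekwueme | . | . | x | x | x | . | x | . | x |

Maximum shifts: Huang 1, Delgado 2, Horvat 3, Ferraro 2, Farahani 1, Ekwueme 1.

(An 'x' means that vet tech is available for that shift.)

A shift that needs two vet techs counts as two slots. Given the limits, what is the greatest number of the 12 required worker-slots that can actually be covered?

Total capacity across all vet techs is 1+2+3+2+1+1 = 10, and 12 slots are needed, so at most 10 can be filled.
An assignment achieving 10: Tue evening→Horvat, Wed morning→Huang+Horvat, Wed afternoon→Delgado, Wed evening→Delgado+Ferraro, Thu morning→Ekwueme, Thu afternoon→Ferraro, Thu evening→Horvat, Fri afternoon→Farahani.
Loads: Huang 1/1, Delgado 2/2, Horvat 3/3, Ferraro 2/2, Farahani 1/1, Ekwueme 1/1.

10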